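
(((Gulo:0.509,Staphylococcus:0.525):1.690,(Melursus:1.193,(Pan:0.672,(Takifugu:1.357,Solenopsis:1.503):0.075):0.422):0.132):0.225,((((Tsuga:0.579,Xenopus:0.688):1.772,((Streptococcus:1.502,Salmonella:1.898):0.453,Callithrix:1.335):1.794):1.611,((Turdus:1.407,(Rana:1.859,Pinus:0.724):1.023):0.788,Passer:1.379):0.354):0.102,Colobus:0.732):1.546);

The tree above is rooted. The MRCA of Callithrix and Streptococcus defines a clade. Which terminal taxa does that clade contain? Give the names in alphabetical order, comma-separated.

Callithrix, Salmonella, Streptococcus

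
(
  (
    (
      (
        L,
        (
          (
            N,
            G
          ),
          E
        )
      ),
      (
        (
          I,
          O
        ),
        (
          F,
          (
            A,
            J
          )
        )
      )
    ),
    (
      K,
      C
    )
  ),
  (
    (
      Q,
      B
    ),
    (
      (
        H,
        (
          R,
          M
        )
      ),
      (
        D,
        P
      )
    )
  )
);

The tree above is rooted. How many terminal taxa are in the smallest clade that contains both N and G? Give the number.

2

The MRCA of N and G is the node subtending (N,G).
That clade contains 2 terminal taxa: G, N.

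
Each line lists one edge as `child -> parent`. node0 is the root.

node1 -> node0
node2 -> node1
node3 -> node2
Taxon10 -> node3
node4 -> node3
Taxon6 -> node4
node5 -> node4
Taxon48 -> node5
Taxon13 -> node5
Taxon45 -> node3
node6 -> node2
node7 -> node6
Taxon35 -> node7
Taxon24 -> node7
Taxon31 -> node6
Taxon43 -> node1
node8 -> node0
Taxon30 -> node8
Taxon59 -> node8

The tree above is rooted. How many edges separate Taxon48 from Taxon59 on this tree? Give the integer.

The MRCA of Taxon48 and Taxon59 is the root of the tree.
From Taxon48 up to that node: 6 branches. From Taxon59 up to the same node: 2 branches. Total: 6 + 2 = 8.

8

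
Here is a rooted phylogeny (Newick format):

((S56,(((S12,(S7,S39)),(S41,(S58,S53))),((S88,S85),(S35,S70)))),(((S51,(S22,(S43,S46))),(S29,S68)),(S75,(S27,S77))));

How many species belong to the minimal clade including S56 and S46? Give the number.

20

The MRCA of S56 and S46 is the root, so the clade is the entire tree.
That clade contains 20 terminal taxa: S12, S22, S27, S29, S35, S39, S41, S43, S46, S51, S53, S56, S58, S68, S7, S70, S75, S77, S85, S88.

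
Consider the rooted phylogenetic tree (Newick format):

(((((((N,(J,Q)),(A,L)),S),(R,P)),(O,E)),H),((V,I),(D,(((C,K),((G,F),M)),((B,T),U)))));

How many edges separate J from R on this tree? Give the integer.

The MRCA of J and R is the node subtending ((((N,(J,Q)),(A,L)),S),(R,P)).
From J up to that node: 5 branches. From R up to the same node: 2 branches. Total: 5 + 2 = 7.

7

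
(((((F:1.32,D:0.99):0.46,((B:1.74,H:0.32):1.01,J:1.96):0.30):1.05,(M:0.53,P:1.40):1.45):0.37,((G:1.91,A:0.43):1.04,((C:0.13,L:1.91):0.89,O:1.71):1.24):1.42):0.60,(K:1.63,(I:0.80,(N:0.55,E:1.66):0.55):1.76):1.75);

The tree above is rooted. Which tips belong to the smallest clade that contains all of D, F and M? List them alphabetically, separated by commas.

Tracing D: it sits inside (F,D).
Tracing F: it sits inside (F,D).
Tracing M: it sits inside (M,P).
The smallest clade enclosing all 3 is (((F,D),((B,H),J)),(M,P)); the answer is its 7 terminal taxa in alphabetical order.

B, D, F, H, J, M, P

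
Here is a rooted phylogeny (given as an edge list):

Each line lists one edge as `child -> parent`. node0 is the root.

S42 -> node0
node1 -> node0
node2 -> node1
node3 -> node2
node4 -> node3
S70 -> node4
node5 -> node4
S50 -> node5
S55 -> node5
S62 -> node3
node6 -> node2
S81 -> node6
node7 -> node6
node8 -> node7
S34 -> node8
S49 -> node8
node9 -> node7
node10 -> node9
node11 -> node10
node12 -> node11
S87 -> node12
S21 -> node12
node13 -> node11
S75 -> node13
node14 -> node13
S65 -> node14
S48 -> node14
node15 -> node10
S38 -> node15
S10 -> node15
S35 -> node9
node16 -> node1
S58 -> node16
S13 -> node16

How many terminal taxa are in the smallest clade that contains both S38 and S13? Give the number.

17

The MRCA of S38 and S13 is the node subtending ((((S70,(S50,S55)),S62),(S81,((S34,S49),((((S87,S21),(S75,(S65,S48))),(S38,S10)),S35)))),(S58,S13)).
That clade contains 17 terminal taxa: S10, S13, S21, S34, S35, S38, S48, S49, S50, S55, S58, S62, S65, S70, S75, S81, S87.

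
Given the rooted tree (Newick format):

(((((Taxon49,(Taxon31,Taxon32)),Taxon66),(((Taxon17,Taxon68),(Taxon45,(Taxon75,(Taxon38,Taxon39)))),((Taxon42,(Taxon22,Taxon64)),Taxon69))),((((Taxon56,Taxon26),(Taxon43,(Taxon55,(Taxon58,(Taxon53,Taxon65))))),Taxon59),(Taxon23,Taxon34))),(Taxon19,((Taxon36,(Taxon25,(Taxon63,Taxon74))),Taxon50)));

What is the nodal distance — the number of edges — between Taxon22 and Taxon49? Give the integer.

The MRCA of Taxon22 and Taxon49 is the node subtending (((Taxon49,(Taxon31,Taxon32)),Taxon66),(((Taxon17,Taxon68),(Taxon45,(Taxon75,(Taxon38,Taxon39)))),((Taxon42,(Taxon22,Taxon64)),Taxon69))).
From Taxon22 up to that node: 5 branches. From Taxon49 up to the same node: 3 branches. Total: 5 + 3 = 8.

8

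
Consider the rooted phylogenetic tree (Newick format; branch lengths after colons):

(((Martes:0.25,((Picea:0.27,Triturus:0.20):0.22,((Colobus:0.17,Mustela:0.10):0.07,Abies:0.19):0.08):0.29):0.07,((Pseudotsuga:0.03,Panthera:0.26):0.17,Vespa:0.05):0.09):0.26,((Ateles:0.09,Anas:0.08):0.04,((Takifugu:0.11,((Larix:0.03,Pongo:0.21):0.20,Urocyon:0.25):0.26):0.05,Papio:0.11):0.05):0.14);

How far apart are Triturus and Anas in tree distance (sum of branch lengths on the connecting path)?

1.30

The path runs Triturus → … → MRCA → … → Anas; the MRCA is the root of the tree.
Branch lengths along that path: 0.20 + 0.22 + 0.29 + 0.07 + 0.26 + 0.14 + 0.04 + 0.08 = 1.30.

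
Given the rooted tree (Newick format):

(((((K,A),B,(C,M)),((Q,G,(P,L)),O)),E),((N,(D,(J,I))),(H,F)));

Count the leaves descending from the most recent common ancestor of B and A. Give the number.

The MRCA of B and A is the node subtending ((K,A),B,(C,M)).
That clade contains 5 terminal taxa: A, B, C, K, M.

5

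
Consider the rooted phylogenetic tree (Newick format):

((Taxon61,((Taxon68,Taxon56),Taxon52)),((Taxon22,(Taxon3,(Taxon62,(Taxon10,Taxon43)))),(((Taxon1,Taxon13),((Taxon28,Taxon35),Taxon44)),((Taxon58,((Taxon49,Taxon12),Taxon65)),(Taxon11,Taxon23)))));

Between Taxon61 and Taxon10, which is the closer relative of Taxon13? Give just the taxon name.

The MRCA of Taxon13 and Taxon10 subtends ((Taxon22,(Taxon3,(Taxon62,(Taxon10,Taxon43)))),(((Taxon1,Taxon13),((Taxon28,Taxon35),Taxon44)),((Taxon58,((Taxon49,Taxon12),Taxon65)),(Taxon11,Taxon23)))) (16 taxa).
The MRCA of Taxon13 and Taxon61 is the root, subtending the entire tree (20 taxa).
The first is nested inside the second, so Taxon13 shares a more recent common ancestor with Taxon10.

Taxon10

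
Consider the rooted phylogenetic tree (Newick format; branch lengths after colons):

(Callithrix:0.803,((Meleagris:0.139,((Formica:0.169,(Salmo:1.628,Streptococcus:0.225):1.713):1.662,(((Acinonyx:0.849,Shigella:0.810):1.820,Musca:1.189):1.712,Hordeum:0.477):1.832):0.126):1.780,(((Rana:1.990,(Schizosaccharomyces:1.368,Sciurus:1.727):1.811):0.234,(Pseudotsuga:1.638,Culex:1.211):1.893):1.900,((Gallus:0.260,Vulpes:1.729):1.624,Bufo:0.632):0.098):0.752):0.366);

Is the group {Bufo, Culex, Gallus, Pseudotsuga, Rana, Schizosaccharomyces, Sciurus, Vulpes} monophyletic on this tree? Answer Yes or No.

The most recent common ancestor of these taxa subtends (((Rana,(Schizosaccharomyces,Sciurus)),(Pseudotsuga,Culex)),((Gallus,Vulpes),Bufo)).
That clade has exactly 8 tips — every listed taxon and nothing else — so the group is monophyletic.

Yes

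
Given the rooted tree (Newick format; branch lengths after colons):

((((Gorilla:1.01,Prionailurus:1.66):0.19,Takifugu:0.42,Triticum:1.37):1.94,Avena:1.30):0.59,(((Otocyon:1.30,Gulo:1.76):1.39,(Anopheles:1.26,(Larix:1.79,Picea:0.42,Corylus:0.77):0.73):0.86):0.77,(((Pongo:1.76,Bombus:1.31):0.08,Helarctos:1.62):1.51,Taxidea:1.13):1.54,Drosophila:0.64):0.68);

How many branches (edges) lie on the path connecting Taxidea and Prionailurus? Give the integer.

The MRCA of Taxidea and Prionailurus is the root of the tree.
From Taxidea up to that node: 3 branches. From Prionailurus up to the same node: 4 branches. Total: 3 + 4 = 7.

7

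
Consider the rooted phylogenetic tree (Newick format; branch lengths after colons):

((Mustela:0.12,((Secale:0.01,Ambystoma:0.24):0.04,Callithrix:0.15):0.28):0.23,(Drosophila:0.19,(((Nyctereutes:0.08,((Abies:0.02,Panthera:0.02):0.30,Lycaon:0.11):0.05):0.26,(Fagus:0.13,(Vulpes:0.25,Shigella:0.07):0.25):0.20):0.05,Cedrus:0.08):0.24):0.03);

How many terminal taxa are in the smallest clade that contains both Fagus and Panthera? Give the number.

The MRCA of Fagus and Panthera is the node subtending ((Nyctereutes,((Abies,Panthera),Lycaon)),(Fagus,(Vulpes,Shigella))).
That clade contains 7 terminal taxa: Abies, Fagus, Lycaon, Nyctereutes, Panthera, Shigella, Vulpes.

7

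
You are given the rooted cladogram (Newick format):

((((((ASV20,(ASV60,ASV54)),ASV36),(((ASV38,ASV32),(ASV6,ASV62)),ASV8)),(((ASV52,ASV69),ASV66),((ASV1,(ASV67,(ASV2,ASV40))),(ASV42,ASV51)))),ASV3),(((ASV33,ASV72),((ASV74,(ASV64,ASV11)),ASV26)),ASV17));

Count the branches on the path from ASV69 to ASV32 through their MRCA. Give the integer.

The MRCA of ASV69 and ASV32 is the node subtending ((((ASV20,(ASV60,ASV54)),ASV36),(((ASV38,ASV32),(ASV6,ASV62)),ASV8)),(((ASV52,ASV69),ASV66),((ASV1,(ASV67,(ASV2,ASV40))),(ASV42,ASV51)))).
From ASV69 up to that node: 4 branches. From ASV32 up to the same node: 5 branches. Total: 4 + 5 = 9.

9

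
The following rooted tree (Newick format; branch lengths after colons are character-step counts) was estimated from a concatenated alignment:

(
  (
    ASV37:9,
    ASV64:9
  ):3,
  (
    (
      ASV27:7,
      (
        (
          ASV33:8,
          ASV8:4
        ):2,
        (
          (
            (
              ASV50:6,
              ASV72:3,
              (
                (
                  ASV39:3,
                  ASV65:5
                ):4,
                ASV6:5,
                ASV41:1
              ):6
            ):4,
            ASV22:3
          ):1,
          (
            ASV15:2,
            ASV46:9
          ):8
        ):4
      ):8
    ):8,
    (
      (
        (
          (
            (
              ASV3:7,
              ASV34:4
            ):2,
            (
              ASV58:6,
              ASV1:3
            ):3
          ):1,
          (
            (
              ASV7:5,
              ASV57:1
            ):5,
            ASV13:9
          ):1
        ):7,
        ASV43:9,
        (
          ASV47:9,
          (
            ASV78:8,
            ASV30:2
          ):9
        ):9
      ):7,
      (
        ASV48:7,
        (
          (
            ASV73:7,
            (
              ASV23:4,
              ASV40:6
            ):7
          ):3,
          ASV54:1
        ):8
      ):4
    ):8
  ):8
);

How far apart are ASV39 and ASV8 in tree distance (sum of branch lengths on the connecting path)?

The path runs ASV39 → … → MRCA → … → ASV8; the MRCA is the node subtending ((ASV33,ASV8),(((ASV50,ASV72,((ASV39,ASV65),ASV6,ASV41)),ASV22),(ASV15,ASV46))).
Branch lengths along that path: 3 + 4 + 6 + 4 + 1 + 4 + 2 + 4 = 28.

28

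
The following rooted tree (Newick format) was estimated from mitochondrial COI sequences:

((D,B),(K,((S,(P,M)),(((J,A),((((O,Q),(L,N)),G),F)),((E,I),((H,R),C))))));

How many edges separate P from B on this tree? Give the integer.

7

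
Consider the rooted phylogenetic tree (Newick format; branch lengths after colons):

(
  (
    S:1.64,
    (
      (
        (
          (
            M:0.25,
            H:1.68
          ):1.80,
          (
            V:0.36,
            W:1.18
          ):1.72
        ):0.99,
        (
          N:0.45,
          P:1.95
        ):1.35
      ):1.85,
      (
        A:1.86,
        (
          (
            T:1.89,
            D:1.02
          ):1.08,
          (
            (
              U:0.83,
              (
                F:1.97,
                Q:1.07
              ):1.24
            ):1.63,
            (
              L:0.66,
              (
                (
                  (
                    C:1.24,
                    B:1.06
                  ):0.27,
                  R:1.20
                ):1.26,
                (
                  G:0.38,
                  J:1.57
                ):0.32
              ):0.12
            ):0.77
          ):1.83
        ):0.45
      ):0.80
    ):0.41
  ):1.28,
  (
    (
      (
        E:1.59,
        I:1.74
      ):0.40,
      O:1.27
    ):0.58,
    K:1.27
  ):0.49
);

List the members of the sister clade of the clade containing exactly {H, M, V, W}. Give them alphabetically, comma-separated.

N, P

The clade containing exactly {H, M, V, W} attaches to the tree at the node subtending (((M,H),(V,W)),(N,P)).
The other lineage descending from that same node — the sister group — is (N,P); its 2 tips in alphabetical order are the answer.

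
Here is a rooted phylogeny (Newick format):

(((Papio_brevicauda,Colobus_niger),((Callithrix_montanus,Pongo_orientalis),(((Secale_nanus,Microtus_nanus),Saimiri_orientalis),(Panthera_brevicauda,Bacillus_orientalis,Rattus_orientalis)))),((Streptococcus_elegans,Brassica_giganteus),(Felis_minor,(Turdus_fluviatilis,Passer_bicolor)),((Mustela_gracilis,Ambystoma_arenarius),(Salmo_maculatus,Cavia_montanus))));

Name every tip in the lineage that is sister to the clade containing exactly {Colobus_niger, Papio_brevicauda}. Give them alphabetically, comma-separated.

Bacillus_orientalis, Callithrix_montanus, Microtus_nanus, Panthera_brevicauda, Pongo_orientalis, Rattus_orientalis, Saimiri_orientalis, Secale_nanus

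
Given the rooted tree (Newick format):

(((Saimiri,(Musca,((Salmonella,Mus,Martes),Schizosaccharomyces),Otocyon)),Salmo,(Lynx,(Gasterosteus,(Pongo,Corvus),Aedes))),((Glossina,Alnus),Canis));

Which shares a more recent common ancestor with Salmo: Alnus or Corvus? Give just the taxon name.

Corvus

The MRCA of Salmo and Corvus subtends ((Saimiri,(Musca,((Salmonella,Mus,Martes),Schizosaccharomyces),Otocyon)),Salmo,(Lynx,(Gasterosteus,(Pongo,Corvus),Aedes))) (13 taxa).
The MRCA of Salmo and Alnus is the root, subtending the entire tree (16 taxa).
The first is nested inside the second, so Salmo shares a more recent common ancestor with Corvus.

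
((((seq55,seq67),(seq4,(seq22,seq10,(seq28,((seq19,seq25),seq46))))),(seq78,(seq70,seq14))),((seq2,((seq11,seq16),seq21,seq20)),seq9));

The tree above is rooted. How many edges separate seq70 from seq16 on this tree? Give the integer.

The MRCA of seq70 and seq16 is the root of the tree.
From seq70 up to that node: 4 branches. From seq16 up to the same node: 5 branches. Total: 4 + 5 = 9.

9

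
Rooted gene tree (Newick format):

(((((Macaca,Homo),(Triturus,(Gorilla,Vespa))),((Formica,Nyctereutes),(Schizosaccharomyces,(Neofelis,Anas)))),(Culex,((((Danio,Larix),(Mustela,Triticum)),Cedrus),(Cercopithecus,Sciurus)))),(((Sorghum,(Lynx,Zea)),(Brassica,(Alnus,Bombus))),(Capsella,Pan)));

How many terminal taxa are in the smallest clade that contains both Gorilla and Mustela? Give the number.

18

The MRCA of Gorilla and Mustela is the node subtending ((((Macaca,Homo),(Triturus,(Gorilla,Vespa))),((Formica,Nyctereutes),(Schizosaccharomyces,(Neofelis,Anas)))),(Culex,((((Danio,Larix),(Mustela,Triticum)),Cedrus),(Cercopithecus,Sciurus)))).
That clade contains 18 terminal taxa: Anas, Cedrus, Cercopithecus, Culex, Danio, Formica, Gorilla, Homo, Larix, Macaca, Mustela, Neofelis, Nyctereutes, Schizosaccharomyces, Sciurus, Triticum, Triturus, Vespa.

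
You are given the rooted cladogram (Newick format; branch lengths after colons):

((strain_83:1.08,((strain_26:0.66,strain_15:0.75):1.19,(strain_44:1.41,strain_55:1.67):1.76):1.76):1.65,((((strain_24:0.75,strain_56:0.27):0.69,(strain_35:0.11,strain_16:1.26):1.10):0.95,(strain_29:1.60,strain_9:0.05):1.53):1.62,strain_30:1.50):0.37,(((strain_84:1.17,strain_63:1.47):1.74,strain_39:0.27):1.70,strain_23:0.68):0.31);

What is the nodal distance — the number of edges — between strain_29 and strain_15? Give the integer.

The MRCA of strain_29 and strain_15 is the root of the tree.
From strain_29 up to that node: 4 branches. From strain_15 up to the same node: 4 branches. Total: 4 + 4 = 8.

8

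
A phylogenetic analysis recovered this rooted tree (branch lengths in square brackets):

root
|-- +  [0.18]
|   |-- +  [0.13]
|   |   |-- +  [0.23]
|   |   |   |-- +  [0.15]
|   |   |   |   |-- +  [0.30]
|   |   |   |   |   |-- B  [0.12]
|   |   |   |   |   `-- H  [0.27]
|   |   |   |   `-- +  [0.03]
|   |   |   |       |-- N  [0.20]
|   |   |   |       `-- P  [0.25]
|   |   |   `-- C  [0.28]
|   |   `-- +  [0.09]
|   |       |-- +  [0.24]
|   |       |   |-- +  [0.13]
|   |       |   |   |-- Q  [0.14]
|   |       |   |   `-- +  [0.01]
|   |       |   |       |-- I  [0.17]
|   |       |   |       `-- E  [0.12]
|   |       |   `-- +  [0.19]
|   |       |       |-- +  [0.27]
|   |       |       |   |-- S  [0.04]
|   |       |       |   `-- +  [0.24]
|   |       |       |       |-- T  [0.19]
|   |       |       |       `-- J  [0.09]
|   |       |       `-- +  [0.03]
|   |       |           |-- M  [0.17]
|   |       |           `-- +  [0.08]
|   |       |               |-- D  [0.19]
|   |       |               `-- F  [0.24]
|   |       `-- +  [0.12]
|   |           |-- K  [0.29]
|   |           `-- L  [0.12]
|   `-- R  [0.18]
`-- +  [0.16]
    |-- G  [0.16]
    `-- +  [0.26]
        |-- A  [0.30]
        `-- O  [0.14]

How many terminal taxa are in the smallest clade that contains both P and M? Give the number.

16

The MRCA of P and M is the node subtending ((((B,H),(N,P)),C),(((Q,(I,E)),((S,(T,J)),(M,(D,F)))),(K,L))).
That clade contains 16 terminal taxa: B, C, D, E, F, H, I, J, K, L, M, N, P, Q, S, T.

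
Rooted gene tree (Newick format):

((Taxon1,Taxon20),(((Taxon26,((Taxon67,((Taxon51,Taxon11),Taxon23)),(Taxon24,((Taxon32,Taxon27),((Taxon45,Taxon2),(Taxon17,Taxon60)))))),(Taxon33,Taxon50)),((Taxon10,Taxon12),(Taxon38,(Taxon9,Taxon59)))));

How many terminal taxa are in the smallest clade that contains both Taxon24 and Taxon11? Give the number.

The MRCA of Taxon24 and Taxon11 is the node subtending ((Taxon67,((Taxon51,Taxon11),Taxon23)),(Taxon24,((Taxon32,Taxon27),((Taxon45,Taxon2),(Taxon17,Taxon60))))).
That clade contains 11 terminal taxa: Taxon11, Taxon17, Taxon2, Taxon23, Taxon24, Taxon27, Taxon32, Taxon45, Taxon51, Taxon60, Taxon67.

11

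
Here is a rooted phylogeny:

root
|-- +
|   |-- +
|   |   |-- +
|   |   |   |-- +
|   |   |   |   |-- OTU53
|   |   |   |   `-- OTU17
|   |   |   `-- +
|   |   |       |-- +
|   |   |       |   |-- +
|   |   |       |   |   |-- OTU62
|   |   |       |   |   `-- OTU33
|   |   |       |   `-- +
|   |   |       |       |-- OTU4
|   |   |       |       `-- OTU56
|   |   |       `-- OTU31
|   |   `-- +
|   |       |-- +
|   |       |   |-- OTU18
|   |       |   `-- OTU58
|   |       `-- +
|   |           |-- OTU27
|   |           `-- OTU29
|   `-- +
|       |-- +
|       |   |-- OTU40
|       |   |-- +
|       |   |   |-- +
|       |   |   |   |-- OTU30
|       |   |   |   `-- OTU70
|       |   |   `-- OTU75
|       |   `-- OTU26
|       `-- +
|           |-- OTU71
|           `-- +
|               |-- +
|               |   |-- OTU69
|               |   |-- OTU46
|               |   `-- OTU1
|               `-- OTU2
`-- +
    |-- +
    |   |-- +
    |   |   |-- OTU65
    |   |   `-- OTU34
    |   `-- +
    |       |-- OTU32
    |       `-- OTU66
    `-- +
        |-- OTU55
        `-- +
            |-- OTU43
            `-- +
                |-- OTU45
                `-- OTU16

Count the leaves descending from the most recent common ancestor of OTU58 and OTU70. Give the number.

The MRCA of OTU58 and OTU70 is the node subtending ((((OTU53,OTU17),(((OTU62,OTU33),(OTU4,OTU56)),OTU31)),((OTU18,OTU58),(OTU27,OTU29))),((OTU40,((OTU30,OTU70),OTU75),OTU26),(OTU71,((OTU69,OTU46,OTU1),OTU2)))).
That clade contains 21 terminal taxa: OTU1, OTU17, OTU18, OTU2, OTU26, OTU27, OTU29, OTU30, OTU31, OTU33, OTU4, OTU40, OTU46, OTU53, OTU56, OTU58, OTU62, OTU69, OTU70, OTU71, OTU75.

21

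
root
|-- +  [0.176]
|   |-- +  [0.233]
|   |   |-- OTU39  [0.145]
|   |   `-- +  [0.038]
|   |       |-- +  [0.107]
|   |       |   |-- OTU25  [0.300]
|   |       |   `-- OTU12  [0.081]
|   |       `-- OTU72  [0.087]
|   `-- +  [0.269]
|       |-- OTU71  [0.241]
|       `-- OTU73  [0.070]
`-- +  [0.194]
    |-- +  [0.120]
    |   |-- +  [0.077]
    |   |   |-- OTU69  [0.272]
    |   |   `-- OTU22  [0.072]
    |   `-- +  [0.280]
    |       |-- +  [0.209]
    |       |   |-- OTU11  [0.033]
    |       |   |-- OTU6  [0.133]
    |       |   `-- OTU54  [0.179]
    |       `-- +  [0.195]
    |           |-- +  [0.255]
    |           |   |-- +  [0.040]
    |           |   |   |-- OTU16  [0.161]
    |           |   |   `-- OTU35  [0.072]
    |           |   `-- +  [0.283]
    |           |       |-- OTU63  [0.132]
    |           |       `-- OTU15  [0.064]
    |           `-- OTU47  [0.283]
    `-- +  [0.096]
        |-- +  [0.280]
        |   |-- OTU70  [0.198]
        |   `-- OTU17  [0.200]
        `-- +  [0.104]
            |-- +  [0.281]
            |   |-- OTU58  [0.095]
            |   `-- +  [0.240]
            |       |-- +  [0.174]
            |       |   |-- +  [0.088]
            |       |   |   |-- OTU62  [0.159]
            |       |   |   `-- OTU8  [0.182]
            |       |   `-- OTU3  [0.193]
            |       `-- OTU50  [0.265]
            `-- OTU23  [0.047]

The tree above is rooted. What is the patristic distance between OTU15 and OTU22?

1.226

The path runs OTU15 → … → MRCA → … → OTU22; the MRCA is the node subtending ((OTU69,OTU22),((OTU11,OTU6,OTU54),(((OTU16,OTU35),(OTU63,OTU15)),OTU47))).
Branch lengths along that path: 0.064 + 0.283 + 0.255 + 0.195 + 0.280 + 0.077 + 0.072 = 1.226.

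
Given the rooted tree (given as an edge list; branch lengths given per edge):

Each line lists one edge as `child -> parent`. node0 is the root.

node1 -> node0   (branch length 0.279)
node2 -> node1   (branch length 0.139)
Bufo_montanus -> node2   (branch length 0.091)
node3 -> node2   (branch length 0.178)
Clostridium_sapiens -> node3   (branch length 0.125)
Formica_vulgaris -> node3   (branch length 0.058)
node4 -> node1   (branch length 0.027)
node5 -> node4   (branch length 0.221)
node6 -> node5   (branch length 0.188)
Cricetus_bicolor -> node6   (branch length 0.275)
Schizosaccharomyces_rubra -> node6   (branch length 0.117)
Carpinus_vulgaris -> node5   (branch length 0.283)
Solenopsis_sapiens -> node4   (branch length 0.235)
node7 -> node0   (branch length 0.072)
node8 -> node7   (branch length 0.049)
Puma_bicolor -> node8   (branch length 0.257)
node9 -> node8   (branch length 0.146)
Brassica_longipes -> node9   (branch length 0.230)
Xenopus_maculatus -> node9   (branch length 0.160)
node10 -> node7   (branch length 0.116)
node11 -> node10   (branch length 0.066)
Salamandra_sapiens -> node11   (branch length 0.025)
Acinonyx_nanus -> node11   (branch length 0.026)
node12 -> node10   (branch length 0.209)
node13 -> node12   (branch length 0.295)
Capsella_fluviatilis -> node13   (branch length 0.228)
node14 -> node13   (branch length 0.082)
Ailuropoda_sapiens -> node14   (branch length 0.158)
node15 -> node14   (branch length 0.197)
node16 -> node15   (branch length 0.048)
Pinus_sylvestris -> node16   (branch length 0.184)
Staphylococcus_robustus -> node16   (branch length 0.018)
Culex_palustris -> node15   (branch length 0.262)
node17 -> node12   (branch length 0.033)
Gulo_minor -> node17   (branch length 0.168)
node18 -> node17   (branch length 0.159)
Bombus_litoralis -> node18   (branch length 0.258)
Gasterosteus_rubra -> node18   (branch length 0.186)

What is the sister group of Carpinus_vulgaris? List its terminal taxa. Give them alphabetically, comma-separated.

Carpinus_vulgaris attaches to the tree at the node subtending ((Cricetus_bicolor,Schizosaccharomyces_rubra),Carpinus_vulgaris).
The other lineage descending from that same node — the sister group — is (Cricetus_bicolor,Schizosaccharomyces_rubra); its 2 tips in alphabetical order are the answer.

Cricetus_bicolor, Schizosaccharomyces_rubra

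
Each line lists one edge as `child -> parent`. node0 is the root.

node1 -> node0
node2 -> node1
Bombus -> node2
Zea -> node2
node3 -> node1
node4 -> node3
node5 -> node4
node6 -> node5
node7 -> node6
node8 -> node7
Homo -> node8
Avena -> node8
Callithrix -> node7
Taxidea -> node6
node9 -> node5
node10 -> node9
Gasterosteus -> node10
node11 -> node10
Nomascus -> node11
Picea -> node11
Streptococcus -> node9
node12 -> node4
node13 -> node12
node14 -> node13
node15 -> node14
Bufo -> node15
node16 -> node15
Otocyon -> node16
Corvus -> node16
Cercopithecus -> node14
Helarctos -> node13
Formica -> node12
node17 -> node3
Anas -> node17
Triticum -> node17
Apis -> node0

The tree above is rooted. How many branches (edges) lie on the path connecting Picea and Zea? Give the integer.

The MRCA of Picea and Zea is the node subtending ((Bombus,Zea),((((((Homo,Avena),Callithrix),Taxidea),((Gasterosteus,(Nomascus,Picea)),Streptococcus)),((((Bufo,(Otocyon,Corvus)),Cercopithecus),Helarctos),Formica)),(Anas,Triticum))).
From Picea up to that node: 7 branches. From Zea up to the same node: 2 branches. Total: 7 + 2 = 9.

9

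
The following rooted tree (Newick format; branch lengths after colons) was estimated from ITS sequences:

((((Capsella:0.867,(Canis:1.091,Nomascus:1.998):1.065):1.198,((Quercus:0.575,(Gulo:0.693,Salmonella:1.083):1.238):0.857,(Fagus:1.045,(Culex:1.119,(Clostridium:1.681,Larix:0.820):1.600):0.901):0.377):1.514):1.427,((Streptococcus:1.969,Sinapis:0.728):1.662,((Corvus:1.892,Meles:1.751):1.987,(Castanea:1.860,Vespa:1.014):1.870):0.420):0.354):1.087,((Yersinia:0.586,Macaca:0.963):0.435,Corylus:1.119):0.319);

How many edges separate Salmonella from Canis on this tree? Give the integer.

7

The MRCA of Salmonella and Canis is the node subtending ((Capsella,(Canis,Nomascus)),((Quercus,(Gulo,Salmonella)),(Fagus,(Culex,(Clostridium,Larix))))).
From Salmonella up to that node: 4 branches. From Canis up to the same node: 3 branches. Total: 4 + 3 = 7.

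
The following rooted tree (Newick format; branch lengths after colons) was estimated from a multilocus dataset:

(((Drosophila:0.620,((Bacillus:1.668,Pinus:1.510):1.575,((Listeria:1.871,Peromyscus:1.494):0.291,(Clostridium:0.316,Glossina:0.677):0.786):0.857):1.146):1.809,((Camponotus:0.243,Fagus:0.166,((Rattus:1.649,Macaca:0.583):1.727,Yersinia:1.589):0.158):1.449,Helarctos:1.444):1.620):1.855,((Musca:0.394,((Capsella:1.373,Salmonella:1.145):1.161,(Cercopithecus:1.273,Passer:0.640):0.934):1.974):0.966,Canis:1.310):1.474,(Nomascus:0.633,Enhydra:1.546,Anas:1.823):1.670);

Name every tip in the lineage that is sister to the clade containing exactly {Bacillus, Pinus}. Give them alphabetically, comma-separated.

The clade containing exactly {Bacillus, Pinus} attaches to the tree at the node subtending ((Bacillus,Pinus),((Listeria,Peromyscus),(Clostridium,Glossina))).
The other lineage descending from that same node — the sister group — is ((Listeria,Peromyscus),(Clostridium,Glossina)); its 4 tips in alphabetical order are the answer.

Clostridium, Glossina, Listeria, Peromyscus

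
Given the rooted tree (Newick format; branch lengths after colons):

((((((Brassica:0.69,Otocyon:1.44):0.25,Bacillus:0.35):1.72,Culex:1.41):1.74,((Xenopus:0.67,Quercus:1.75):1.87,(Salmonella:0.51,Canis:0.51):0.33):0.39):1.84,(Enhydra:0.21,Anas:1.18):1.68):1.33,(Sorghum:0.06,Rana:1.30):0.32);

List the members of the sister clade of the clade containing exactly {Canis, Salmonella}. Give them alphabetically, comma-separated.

Quercus, Xenopus

The clade containing exactly {Canis, Salmonella} attaches to the tree at the node subtending ((Xenopus,Quercus),(Salmonella,Canis)).
The other lineage descending from that same node — the sister group — is (Xenopus,Quercus); its 2 tips in alphabetical order are the answer.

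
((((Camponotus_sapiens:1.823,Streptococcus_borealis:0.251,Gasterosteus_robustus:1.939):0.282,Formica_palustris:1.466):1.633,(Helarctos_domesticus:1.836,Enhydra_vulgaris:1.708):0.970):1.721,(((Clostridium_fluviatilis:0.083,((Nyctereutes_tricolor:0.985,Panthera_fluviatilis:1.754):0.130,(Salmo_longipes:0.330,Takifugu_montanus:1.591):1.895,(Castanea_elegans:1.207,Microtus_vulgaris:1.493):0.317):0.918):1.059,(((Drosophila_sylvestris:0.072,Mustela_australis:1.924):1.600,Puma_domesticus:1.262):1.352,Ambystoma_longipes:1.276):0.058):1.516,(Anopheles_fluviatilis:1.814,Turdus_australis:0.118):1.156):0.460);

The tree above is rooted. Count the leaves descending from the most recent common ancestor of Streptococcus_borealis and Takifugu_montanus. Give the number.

The MRCA of Streptococcus_borealis and Takifugu_montanus is the root, so the clade is the entire tree.
That clade contains 19 terminal taxa: Ambystoma_longipes, Anopheles_fluviatilis, Camponotus_sapiens, Castanea_elegans, Clostridium_fluviatilis, Drosophila_sylvestris, Enhydra_vulgaris, Formica_palustris, Gasterosteus_robustus, Helarctos_domesticus, Microtus_vulgaris, Mustela_australis, Nyctereutes_tricolor, Panthera_fluviatilis, Puma_domesticus, Salmo_longipes, Streptococcus_borealis, Takifugu_montanus, Turdus_australis.

19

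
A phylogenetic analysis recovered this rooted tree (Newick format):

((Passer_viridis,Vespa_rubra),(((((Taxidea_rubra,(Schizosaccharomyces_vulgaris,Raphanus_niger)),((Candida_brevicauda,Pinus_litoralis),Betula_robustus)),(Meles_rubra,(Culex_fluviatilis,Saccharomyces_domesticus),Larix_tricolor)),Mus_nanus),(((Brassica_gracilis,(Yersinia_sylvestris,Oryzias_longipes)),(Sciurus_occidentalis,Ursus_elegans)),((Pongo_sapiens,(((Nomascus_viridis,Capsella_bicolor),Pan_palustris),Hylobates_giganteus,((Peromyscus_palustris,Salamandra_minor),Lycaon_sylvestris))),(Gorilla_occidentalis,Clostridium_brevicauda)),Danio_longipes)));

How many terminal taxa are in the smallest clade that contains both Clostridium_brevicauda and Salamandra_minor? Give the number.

10

The MRCA of Clostridium_brevicauda and Salamandra_minor is the node subtending ((Pongo_sapiens,(((Nomascus_viridis,Capsella_bicolor),Pan_palustris),Hylobates_giganteus,((Peromyscus_palustris,Salamandra_minor),Lycaon_sylvestris))),(Gorilla_occidentalis,Clostridium_brevicauda)).
That clade contains 10 terminal taxa: Capsella_bicolor, Clostridium_brevicauda, Gorilla_occidentalis, Hylobates_giganteus, Lycaon_sylvestris, Nomascus_viridis, Pan_palustris, Peromyscus_palustris, Pongo_sapiens, Salamandra_minor.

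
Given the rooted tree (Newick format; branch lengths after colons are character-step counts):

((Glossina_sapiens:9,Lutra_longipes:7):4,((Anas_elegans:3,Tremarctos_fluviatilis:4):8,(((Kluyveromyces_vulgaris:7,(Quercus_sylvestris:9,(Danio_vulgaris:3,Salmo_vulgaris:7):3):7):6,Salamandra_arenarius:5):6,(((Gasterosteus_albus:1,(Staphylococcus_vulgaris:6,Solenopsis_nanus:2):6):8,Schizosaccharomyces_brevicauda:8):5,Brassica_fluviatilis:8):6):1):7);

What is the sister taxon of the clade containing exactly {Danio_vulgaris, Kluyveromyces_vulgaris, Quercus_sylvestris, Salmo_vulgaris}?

Salamandra_arenarius

The clade containing exactly {Danio_vulgaris, Kluyveromyces_vulgaris, Quercus_sylvestris, Salmo_vulgaris} attaches to the tree at the node subtending ((Kluyveromyces_vulgaris,(Quercus_sylvestris,(Danio_vulgaris,Salmo_vulgaris))),Salamandra_arenarius).
The other lineage descending from that same node — the sister group — is the single tip Salamandra_arenarius.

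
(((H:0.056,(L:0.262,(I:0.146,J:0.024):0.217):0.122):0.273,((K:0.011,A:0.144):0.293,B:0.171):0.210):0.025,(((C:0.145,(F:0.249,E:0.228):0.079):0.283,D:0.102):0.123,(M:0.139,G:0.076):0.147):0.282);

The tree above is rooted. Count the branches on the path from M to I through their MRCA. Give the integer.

8

The MRCA of M and I is the root of the tree.
From M up to that node: 3 branches. From I up to the same node: 5 branches. Total: 3 + 5 = 8.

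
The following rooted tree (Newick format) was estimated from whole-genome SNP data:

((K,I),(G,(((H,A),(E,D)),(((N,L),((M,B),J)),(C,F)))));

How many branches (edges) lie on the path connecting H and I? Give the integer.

7

The MRCA of H and I is the root of the tree.
From H up to that node: 5 branches. From I up to the same node: 2 branches. Total: 5 + 2 = 7.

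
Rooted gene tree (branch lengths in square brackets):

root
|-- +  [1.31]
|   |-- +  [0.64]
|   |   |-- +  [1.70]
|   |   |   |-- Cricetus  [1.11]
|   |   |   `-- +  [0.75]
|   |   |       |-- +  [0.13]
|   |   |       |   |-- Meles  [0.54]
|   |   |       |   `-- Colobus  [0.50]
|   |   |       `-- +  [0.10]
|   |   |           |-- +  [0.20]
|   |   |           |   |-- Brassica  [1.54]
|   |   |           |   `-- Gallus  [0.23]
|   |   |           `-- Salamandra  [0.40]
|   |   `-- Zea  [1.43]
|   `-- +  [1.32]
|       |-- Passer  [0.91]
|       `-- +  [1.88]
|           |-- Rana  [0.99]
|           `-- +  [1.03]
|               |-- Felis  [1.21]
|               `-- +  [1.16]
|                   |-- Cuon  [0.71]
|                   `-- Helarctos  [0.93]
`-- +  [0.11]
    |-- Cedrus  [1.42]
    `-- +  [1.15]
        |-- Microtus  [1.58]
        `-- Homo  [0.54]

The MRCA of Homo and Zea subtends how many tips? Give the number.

15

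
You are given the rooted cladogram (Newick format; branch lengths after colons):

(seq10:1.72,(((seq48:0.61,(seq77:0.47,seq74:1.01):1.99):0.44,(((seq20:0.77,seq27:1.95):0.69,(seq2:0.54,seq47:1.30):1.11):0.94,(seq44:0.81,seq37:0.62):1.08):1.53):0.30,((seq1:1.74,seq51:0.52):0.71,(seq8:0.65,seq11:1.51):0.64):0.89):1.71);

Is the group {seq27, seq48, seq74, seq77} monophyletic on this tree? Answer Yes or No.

No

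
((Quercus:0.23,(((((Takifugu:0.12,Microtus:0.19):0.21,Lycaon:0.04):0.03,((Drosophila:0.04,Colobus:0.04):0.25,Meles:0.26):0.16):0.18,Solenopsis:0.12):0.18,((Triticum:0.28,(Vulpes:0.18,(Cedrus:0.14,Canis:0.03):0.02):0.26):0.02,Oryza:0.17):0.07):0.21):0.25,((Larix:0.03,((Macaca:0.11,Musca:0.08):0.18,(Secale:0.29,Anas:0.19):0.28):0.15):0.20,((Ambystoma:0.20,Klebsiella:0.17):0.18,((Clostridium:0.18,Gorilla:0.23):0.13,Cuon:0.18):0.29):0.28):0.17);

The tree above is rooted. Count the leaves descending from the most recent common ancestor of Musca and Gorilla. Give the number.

10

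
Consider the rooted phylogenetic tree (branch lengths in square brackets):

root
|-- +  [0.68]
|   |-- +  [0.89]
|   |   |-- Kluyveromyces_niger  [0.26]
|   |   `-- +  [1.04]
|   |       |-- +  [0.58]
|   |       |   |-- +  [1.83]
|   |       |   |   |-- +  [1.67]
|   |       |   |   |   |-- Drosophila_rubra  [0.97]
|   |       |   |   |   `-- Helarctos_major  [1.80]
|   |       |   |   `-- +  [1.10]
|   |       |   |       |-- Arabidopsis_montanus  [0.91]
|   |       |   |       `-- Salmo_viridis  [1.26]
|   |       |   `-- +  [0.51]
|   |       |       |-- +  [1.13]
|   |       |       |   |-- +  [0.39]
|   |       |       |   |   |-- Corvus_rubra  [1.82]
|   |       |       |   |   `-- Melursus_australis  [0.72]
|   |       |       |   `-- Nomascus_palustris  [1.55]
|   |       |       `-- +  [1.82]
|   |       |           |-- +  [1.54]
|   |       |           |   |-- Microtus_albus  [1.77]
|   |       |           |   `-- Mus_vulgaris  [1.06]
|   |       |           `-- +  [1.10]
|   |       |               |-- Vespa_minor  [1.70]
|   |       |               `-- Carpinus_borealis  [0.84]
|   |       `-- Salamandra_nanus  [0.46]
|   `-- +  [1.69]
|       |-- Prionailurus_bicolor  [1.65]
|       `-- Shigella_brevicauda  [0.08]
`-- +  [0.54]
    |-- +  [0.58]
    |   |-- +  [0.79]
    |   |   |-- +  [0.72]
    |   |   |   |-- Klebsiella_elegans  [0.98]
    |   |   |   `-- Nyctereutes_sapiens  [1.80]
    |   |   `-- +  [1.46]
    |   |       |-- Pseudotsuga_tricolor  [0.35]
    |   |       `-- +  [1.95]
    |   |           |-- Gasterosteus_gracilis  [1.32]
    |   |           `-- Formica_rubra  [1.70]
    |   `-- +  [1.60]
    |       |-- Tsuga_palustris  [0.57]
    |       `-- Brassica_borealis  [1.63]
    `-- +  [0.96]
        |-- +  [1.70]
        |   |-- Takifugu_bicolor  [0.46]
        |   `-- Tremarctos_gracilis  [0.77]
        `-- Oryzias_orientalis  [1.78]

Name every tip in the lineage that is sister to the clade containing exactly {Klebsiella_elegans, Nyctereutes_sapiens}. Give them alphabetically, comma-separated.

Formica_rubra, Gasterosteus_gracilis, Pseudotsuga_tricolor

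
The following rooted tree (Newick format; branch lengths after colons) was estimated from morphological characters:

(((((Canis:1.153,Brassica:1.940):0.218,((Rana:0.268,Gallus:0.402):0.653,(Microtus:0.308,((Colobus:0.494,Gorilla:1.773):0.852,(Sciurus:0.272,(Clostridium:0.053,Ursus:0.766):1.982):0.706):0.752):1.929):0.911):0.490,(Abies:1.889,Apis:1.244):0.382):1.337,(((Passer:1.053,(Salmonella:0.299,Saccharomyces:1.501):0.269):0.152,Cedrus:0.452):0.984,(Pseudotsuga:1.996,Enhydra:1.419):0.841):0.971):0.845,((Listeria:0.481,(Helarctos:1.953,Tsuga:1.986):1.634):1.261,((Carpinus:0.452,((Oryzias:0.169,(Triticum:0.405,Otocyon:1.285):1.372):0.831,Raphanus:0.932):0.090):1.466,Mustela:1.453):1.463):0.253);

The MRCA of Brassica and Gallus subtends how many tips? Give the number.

10

The MRCA of Brassica and Gallus is the node subtending ((Canis,Brassica),((Rana,Gallus),(Microtus,((Colobus,Gorilla),(Sciurus,(Clostridium,Ursus)))))).
That clade contains 10 terminal taxa: Brassica, Canis, Clostridium, Colobus, Gallus, Gorilla, Microtus, Rana, Sciurus, Ursus.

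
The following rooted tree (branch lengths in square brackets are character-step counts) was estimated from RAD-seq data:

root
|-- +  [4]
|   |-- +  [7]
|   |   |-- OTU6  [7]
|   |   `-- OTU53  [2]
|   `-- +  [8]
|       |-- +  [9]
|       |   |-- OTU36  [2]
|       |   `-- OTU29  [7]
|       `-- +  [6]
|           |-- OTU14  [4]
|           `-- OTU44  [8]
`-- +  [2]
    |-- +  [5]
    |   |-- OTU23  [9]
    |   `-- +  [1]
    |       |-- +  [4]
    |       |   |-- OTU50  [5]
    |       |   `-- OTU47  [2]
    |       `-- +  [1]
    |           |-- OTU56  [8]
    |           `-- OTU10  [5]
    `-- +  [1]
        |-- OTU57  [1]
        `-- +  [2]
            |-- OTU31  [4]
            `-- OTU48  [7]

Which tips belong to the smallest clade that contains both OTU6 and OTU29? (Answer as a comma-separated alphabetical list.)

Tracing OTU6: it sits inside (OTU6,OTU53).
Tracing OTU29: it sits inside (OTU36,OTU29).
The smallest clade enclosing both is ((OTU6,OTU53),((OTU36,OTU29),(OTU14,OTU44))); the answer is its 6 terminal taxa in alphabetical order.

OTU14, OTU29, OTU36, OTU44, OTU53, OTU6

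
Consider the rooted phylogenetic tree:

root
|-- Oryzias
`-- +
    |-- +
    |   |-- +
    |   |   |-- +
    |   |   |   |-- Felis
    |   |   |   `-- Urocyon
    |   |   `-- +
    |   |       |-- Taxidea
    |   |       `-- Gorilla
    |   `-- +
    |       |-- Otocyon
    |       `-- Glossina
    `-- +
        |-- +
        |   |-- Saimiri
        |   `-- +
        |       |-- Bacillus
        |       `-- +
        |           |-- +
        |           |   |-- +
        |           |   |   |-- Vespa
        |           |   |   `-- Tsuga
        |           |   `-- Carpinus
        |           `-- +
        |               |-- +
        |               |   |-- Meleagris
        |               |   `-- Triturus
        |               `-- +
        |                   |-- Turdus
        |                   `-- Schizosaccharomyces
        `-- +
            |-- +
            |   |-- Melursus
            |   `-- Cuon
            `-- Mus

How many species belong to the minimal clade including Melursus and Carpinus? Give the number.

The MRCA of Melursus and Carpinus is the node subtending ((Saimiri,(Bacillus,(((Vespa,Tsuga),Carpinus),((Meleagris,Triturus),(Turdus,Schizosaccharomyces))))),((Melursus,Cuon),Mus)).
That clade contains 12 terminal taxa: Bacillus, Carpinus, Cuon, Meleagris, Melursus, Mus, Saimiri, Schizosaccharomyces, Triturus, Tsuga, Turdus, Vespa.

12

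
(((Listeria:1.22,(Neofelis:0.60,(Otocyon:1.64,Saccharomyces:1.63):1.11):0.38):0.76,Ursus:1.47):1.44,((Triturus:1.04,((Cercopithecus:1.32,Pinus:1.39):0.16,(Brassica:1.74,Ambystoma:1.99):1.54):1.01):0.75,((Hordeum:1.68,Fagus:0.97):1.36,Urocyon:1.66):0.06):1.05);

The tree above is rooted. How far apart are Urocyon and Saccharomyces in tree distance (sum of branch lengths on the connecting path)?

8.09

The path runs Urocyon → … → MRCA → … → Saccharomyces; the MRCA is the root of the tree.
Branch lengths along that path: 1.66 + 0.06 + 1.05 + 1.44 + 0.76 + 0.38 + 1.11 + 1.63 = 8.09.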